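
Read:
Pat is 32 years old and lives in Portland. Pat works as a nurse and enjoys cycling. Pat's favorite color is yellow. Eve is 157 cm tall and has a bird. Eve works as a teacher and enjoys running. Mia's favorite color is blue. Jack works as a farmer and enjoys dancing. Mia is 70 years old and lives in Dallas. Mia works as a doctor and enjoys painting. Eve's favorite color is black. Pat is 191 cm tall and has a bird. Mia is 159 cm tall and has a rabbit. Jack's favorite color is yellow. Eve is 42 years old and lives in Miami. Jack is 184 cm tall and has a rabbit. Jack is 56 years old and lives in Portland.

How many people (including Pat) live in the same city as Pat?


Pat lives in Portland. Count = 2

2


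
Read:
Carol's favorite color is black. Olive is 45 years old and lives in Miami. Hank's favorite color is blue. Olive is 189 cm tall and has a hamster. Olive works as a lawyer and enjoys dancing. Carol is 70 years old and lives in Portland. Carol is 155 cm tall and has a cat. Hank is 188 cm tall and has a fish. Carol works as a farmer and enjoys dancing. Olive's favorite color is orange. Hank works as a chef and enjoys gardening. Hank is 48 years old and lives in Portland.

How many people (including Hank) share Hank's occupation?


Hank is a chef. Count = 1

1


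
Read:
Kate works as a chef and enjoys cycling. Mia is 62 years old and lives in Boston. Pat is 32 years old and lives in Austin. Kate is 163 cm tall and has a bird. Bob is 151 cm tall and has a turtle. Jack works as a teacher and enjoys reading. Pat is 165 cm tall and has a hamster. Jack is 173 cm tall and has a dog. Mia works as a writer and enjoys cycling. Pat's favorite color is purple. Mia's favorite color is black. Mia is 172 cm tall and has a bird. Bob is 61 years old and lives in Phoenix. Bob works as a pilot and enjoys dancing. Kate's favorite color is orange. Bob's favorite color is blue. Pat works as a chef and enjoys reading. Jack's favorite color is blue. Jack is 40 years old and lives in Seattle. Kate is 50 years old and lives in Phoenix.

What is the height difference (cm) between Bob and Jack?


|151 - 173| = 22

22


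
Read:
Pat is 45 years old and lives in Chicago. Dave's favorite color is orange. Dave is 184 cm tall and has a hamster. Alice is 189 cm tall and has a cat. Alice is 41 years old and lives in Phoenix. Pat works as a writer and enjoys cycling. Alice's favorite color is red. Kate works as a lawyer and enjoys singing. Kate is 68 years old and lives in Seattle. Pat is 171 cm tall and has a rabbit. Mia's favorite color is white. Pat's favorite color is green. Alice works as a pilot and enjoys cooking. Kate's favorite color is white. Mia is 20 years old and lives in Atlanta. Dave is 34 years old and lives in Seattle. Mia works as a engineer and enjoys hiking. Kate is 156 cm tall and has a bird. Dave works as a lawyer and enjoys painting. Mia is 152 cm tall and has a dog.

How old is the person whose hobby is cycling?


Person with hobby=cycling is Pat, age 45

45


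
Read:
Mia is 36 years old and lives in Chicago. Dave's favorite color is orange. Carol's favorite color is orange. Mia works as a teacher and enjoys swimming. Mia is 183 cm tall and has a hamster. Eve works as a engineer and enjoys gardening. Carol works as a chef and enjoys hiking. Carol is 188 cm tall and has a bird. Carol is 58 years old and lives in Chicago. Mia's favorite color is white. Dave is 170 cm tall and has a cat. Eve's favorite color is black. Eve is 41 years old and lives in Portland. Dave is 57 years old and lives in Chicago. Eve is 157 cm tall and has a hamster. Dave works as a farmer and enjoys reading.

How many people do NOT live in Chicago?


Not in Chicago: 1

1


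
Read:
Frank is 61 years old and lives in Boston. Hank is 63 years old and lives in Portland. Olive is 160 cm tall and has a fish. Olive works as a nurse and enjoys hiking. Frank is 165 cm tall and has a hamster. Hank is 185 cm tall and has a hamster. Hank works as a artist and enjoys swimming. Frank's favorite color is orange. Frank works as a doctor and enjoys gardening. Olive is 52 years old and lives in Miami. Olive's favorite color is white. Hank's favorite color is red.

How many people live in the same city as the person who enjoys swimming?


Person with hobby swimming is Hank, city Portland. Count = 1

1


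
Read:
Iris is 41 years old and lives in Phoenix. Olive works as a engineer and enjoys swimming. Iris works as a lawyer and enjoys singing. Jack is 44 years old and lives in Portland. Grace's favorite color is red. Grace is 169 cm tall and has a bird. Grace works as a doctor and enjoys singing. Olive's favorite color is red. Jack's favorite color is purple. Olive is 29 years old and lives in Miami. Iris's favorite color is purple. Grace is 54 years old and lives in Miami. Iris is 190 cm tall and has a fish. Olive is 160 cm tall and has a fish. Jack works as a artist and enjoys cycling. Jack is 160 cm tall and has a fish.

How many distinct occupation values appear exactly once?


Unique occupation values: 4

4


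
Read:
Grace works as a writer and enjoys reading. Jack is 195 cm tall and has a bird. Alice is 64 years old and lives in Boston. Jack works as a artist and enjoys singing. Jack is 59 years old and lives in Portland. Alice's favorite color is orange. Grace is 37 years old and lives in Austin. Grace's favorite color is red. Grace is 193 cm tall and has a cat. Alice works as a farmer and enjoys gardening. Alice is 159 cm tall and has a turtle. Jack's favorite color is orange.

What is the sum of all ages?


59+37+64 = 160

160


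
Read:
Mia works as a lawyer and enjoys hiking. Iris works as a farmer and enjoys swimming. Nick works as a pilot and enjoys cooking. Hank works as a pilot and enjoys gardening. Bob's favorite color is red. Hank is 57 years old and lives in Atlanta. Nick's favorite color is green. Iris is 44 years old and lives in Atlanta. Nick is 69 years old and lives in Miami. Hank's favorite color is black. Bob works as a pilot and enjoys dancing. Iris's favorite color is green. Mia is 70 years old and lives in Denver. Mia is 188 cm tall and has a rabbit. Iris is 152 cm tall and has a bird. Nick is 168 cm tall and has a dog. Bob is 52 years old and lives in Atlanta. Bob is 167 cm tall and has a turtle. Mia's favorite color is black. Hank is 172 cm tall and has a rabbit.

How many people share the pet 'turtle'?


Count: 1

1


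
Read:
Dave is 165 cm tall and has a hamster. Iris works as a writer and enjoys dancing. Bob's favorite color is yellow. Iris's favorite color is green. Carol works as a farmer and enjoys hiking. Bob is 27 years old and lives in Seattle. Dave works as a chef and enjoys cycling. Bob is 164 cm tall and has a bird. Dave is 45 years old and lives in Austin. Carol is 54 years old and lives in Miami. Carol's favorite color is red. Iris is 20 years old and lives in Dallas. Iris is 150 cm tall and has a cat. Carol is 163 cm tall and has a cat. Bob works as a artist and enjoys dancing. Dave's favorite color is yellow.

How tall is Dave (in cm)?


Dave is 165 cm tall

165


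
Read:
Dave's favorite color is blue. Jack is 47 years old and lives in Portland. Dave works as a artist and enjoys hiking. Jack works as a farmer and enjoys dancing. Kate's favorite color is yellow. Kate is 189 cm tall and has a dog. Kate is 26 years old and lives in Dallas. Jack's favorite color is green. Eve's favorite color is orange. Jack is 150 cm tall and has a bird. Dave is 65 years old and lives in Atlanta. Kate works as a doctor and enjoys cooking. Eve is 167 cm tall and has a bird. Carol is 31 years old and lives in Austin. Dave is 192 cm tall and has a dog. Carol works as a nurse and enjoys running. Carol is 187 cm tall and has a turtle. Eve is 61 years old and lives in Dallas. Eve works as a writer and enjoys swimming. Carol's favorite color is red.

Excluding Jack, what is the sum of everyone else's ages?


Sum (excluding Jack): 183

183


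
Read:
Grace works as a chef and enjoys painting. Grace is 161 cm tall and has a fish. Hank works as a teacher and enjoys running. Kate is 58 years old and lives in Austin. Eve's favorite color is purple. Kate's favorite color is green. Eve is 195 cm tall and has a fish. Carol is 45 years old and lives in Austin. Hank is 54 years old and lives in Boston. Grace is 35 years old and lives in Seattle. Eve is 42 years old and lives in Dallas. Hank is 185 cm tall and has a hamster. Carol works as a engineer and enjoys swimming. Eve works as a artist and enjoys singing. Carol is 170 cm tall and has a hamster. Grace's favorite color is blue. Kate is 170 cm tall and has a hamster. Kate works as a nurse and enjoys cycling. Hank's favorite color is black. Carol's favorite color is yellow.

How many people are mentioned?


People: Carol, Kate, Eve, Grace, Hank. Count = 5

5


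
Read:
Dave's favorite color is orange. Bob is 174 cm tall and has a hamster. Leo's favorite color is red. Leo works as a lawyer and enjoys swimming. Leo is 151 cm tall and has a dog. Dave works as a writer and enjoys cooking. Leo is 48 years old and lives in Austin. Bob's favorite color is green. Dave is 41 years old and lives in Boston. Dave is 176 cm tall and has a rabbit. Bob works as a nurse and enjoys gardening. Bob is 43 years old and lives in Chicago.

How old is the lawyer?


The lawyer is Leo, age 48

48


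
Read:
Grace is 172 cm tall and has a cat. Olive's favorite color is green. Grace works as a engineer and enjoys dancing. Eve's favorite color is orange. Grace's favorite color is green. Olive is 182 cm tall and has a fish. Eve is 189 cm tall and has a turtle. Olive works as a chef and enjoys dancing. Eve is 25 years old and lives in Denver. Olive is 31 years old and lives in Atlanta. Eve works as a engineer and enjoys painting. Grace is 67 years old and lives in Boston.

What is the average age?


Sum=123, n=3, avg=41

41


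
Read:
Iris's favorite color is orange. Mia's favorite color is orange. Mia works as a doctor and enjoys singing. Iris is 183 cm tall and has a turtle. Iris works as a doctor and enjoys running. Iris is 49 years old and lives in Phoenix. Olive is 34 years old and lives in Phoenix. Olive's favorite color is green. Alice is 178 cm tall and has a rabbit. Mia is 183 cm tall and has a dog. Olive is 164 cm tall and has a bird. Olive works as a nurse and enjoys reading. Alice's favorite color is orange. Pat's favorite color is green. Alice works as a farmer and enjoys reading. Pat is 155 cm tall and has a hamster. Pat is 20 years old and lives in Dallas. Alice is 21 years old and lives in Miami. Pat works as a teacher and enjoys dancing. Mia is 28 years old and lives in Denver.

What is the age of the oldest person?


Oldest: Iris at 49

49


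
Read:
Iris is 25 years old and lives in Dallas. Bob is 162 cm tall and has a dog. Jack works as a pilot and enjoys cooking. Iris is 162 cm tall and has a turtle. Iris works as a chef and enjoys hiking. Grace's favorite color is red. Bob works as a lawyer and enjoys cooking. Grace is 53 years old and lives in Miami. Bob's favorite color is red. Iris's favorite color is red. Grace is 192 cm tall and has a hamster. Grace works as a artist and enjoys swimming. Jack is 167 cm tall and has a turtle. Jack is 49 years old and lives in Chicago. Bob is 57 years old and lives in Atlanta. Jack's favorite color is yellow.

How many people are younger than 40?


Filter: 1

1


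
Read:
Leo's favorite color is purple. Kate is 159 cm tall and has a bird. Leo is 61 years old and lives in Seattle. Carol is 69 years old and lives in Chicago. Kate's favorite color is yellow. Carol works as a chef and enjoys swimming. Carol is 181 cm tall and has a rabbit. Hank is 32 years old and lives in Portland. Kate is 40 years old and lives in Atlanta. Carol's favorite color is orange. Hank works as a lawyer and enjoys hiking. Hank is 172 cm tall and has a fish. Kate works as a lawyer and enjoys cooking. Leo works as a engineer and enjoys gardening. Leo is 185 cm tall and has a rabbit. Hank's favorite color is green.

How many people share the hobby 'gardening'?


Count: 1

1


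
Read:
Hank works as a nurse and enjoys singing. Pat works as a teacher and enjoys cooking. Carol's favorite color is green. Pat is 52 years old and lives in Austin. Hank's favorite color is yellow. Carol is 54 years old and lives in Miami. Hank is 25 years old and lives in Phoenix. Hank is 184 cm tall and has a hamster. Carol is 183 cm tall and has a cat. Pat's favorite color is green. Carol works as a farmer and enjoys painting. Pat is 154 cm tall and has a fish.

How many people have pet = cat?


Count: 1

1


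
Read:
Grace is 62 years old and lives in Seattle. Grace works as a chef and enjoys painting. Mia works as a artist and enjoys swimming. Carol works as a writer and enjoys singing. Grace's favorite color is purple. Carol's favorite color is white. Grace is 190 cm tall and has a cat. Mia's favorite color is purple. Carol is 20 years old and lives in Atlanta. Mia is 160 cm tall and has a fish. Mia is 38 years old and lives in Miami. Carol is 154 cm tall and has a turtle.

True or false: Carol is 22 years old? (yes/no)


Carol is actually 20. no

no


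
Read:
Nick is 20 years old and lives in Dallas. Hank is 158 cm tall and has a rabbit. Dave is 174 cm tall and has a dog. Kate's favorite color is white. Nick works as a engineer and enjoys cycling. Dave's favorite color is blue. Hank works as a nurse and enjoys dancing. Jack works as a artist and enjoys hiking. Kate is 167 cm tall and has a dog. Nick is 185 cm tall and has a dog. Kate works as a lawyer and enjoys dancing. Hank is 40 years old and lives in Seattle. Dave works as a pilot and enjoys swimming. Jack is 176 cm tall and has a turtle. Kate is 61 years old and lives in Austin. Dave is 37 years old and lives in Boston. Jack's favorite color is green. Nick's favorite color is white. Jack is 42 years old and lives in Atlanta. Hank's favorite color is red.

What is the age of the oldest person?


Oldest: Kate at 61

61


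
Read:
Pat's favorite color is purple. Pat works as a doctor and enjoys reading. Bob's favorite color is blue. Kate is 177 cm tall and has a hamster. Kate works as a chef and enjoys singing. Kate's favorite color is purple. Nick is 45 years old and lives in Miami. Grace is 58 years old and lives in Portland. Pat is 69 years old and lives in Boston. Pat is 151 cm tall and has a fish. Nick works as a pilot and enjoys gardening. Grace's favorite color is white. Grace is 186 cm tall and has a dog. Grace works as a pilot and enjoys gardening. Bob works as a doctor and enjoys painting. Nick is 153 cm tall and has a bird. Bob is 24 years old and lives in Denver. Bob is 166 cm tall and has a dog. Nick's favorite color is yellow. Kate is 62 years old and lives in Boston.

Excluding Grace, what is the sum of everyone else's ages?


Sum (excluding Grace): 200

200


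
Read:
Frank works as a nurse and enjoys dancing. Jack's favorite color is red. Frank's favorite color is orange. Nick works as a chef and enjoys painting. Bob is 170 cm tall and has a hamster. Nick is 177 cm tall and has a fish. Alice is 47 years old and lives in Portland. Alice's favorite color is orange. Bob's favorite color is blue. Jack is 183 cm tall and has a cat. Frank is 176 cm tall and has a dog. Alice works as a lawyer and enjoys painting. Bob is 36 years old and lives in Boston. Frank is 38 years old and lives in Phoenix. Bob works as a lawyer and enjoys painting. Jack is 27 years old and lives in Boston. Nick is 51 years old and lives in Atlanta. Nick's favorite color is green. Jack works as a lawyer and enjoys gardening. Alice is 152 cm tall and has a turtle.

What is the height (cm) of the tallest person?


Tallest: Jack at 183 cm

183


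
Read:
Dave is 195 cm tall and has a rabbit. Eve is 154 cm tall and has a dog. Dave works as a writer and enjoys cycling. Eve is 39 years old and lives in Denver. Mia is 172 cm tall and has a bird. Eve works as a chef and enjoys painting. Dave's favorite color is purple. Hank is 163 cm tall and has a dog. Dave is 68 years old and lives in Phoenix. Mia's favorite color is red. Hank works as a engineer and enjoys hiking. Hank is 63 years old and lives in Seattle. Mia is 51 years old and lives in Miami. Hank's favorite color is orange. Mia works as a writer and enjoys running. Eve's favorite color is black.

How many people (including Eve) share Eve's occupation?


Eve is a chef. Count = 1

1


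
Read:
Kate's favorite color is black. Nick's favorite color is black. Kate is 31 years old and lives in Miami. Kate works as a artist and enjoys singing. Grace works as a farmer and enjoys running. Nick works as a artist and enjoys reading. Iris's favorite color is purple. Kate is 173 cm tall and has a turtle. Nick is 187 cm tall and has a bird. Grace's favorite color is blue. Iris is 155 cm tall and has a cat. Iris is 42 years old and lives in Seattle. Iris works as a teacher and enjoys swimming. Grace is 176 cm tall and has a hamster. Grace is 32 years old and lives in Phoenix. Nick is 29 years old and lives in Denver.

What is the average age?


Sum=134, n=4, avg=33.5

33.5


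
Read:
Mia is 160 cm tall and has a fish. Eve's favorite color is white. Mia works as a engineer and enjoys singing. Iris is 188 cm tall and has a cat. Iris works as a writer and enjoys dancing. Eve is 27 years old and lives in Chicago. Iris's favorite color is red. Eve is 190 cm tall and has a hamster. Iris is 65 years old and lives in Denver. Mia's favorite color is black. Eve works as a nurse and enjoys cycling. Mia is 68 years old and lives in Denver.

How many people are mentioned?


People: Iris, Mia, Eve. Count = 3

3


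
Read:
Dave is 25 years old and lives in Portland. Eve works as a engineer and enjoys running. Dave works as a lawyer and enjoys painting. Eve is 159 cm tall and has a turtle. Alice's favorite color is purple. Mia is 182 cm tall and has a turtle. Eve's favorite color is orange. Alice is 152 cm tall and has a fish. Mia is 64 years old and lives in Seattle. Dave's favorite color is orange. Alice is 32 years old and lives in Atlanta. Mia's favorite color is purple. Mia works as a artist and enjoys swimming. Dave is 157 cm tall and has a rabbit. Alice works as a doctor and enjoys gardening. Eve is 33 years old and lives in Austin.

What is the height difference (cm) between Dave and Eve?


|157 - 159| = 2

2


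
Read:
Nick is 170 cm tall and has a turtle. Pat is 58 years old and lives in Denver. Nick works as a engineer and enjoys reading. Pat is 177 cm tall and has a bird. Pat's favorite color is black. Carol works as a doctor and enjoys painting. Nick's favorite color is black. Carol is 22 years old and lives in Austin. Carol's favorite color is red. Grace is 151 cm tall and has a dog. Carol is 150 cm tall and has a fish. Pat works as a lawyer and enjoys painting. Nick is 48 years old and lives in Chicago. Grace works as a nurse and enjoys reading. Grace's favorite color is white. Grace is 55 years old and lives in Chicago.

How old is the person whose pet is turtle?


Person with pet=turtle is Nick, age 48

48


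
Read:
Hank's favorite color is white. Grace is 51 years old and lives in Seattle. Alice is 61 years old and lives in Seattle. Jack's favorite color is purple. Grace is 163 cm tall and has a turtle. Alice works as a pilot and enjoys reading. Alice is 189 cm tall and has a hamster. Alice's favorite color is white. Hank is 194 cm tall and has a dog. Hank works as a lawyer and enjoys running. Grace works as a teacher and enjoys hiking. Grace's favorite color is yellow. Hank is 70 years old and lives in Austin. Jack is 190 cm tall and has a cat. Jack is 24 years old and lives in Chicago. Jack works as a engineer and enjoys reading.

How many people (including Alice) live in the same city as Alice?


Alice lives in Seattle. Count = 2

2


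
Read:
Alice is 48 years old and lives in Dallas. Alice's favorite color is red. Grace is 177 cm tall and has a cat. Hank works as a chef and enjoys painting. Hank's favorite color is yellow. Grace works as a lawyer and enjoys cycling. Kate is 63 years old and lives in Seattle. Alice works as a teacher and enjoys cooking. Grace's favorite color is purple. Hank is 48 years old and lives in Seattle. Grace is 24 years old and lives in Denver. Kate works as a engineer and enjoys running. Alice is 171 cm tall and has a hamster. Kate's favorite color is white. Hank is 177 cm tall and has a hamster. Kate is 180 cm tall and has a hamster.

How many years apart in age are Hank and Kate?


48 vs 63, diff = 15

15


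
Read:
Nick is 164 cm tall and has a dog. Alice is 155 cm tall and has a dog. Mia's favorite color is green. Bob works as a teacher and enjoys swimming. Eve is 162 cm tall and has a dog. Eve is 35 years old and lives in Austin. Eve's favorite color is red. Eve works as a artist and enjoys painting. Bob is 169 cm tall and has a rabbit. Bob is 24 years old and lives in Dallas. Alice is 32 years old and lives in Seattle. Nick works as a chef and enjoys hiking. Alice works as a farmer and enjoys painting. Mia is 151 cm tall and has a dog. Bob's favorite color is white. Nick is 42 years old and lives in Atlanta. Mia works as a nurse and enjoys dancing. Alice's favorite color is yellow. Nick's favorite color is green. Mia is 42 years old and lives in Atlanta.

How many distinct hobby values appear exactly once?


Unique hobby values: 3

3


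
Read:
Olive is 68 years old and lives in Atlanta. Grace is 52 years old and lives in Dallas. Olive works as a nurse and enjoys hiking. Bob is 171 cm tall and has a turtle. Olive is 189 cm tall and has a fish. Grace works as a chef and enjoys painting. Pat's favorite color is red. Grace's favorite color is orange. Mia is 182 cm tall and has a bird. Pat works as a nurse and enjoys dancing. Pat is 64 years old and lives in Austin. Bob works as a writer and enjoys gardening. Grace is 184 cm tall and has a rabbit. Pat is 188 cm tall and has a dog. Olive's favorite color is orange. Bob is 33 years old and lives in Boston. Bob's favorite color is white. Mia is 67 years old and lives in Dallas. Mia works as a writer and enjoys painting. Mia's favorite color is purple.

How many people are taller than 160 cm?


Taller than 160: 5

5


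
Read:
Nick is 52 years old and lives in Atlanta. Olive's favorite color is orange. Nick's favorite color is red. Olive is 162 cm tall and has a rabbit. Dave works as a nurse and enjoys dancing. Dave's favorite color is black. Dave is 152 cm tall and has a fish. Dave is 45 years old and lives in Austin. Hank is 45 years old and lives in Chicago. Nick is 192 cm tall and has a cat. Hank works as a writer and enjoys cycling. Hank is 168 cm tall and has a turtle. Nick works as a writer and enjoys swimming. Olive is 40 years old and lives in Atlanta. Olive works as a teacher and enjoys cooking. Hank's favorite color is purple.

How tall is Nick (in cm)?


Nick is 192 cm tall

192


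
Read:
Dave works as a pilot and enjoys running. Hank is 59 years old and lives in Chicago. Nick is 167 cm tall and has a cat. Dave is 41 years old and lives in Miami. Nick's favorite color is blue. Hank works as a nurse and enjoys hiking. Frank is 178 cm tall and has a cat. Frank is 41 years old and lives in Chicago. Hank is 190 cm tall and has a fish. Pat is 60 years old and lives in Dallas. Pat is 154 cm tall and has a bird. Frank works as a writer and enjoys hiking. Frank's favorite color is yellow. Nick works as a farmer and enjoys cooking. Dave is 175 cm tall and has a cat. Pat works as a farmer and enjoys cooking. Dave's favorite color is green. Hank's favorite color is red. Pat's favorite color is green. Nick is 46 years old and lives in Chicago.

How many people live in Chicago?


Count in Chicago: 3

3


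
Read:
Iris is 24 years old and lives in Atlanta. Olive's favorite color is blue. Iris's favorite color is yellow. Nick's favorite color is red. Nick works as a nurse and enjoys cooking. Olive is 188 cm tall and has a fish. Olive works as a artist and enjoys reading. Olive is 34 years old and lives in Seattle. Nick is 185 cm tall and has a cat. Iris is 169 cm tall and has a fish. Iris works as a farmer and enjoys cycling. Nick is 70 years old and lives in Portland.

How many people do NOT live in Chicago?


Not in Chicago: 3

3


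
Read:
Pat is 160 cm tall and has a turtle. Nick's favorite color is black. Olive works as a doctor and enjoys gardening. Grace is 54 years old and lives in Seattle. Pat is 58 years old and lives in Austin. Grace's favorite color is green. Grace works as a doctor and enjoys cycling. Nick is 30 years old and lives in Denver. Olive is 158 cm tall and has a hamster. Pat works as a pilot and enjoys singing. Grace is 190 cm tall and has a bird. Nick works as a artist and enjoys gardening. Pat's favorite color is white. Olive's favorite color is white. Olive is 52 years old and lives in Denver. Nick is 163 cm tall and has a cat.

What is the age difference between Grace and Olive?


|54 - 52| = 2

2


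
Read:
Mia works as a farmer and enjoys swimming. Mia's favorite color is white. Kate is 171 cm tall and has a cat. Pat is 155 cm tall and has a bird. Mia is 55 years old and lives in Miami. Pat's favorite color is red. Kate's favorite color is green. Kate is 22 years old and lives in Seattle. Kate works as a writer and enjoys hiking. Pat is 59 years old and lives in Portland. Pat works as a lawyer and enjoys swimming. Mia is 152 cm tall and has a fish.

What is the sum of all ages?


59+22+55 = 136

136


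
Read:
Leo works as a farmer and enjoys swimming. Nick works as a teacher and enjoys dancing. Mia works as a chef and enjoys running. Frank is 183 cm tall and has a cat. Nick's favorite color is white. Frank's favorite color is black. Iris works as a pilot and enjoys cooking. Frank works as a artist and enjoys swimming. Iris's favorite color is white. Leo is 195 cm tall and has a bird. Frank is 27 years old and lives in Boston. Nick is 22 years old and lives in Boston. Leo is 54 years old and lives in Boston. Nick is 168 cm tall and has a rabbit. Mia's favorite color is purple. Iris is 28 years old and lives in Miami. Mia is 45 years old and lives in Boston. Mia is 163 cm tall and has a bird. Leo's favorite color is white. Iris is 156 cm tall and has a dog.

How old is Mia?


Mia is 45 years old

45


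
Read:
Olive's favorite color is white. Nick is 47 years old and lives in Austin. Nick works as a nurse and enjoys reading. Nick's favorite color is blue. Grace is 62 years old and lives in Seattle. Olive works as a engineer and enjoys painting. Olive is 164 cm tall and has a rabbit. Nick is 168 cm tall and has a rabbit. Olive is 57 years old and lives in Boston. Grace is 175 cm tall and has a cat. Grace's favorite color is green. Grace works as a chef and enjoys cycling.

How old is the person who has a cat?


Person with cat is Grace, age 62

62


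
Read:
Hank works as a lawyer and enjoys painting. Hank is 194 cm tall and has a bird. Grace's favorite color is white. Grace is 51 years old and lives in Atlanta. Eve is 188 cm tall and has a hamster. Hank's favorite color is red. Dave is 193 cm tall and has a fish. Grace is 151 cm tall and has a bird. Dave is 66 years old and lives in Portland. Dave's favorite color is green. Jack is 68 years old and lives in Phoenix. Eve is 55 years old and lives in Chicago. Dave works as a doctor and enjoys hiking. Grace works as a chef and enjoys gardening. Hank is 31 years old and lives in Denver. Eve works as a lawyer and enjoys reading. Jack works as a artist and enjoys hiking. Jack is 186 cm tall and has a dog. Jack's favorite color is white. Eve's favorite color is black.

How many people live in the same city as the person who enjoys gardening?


Person with hobby gardening is Grace, city Atlanta. Count = 1

1


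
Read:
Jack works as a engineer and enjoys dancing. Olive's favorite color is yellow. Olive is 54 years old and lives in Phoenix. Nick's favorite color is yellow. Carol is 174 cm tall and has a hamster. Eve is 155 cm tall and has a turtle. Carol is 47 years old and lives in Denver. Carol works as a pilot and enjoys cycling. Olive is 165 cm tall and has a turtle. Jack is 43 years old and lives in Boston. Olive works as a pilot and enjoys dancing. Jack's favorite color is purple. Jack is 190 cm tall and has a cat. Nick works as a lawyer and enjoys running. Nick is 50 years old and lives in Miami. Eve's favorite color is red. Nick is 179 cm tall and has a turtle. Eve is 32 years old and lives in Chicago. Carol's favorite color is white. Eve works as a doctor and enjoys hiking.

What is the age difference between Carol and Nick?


|47 - 50| = 3

3


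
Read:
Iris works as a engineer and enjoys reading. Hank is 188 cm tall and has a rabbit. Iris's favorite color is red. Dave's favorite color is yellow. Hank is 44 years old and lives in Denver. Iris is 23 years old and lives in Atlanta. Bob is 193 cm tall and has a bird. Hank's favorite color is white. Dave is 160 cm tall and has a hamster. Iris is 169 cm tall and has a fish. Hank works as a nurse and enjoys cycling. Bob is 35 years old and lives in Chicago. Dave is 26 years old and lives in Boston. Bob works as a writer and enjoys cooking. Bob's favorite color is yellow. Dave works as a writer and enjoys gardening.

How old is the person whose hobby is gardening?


Person with hobby=gardening is Dave, age 26

26


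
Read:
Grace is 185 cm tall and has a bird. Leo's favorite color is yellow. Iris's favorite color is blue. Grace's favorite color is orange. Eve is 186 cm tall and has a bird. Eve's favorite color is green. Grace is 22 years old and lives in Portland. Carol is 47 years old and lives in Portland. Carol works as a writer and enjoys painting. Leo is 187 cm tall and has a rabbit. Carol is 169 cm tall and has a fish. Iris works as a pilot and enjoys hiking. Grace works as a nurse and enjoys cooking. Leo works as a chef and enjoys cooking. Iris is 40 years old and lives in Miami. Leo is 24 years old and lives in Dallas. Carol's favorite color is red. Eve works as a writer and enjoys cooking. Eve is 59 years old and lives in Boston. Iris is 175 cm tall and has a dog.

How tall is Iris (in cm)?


Iris is 175 cm tall

175


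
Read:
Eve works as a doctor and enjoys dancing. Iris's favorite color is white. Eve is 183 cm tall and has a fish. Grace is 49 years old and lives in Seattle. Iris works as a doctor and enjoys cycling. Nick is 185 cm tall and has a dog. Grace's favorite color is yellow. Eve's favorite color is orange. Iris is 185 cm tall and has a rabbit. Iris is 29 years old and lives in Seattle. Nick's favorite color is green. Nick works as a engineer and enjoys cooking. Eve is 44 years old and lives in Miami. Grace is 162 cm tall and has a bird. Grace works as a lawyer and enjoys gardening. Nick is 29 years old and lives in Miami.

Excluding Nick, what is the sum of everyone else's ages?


Sum (excluding Nick): 122

122


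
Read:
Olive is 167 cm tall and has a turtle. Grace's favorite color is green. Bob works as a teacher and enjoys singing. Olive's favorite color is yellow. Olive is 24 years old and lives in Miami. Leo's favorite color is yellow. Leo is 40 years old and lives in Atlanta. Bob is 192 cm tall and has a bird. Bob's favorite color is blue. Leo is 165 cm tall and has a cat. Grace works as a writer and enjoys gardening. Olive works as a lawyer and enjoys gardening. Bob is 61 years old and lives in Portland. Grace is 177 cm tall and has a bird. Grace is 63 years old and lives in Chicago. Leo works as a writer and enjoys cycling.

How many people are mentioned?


People: Leo, Grace, Olive, Bob. Count = 4

4


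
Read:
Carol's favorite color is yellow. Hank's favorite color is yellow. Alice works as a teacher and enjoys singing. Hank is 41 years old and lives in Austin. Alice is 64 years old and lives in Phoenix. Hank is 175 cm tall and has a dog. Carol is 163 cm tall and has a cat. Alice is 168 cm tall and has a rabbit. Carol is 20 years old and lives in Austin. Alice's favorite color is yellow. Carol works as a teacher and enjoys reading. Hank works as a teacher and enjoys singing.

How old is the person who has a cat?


Person with cat is Carol, age 20

20


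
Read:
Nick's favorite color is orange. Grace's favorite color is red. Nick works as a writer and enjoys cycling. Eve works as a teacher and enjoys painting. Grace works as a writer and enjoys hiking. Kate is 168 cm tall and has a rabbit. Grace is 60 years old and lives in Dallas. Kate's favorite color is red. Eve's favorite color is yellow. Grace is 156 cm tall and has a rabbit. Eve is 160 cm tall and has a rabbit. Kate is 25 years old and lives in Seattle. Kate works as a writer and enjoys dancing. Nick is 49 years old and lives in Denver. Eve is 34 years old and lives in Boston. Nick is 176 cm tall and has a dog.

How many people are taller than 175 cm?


Taller than 175: 1

1


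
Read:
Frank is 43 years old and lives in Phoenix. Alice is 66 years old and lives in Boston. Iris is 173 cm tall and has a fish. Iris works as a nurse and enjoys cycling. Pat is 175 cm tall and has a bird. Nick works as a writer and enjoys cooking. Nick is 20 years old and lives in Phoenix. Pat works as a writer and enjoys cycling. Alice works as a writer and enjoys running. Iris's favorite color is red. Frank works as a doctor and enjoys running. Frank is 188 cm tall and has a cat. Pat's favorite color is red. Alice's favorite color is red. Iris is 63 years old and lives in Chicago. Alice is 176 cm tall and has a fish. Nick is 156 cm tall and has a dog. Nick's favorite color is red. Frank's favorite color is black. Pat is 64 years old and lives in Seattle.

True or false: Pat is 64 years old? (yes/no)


Pat is actually 64. yes

yes


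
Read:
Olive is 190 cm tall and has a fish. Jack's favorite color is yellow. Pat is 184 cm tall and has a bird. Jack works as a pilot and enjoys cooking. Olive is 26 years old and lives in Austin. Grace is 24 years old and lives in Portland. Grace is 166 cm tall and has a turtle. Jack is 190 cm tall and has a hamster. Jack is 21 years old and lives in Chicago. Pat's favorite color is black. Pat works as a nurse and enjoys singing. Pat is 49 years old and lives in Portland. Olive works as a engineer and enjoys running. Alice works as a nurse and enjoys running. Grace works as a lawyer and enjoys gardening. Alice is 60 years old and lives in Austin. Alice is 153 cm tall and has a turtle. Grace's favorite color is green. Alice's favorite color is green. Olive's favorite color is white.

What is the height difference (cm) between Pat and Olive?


|184 - 190| = 6

6


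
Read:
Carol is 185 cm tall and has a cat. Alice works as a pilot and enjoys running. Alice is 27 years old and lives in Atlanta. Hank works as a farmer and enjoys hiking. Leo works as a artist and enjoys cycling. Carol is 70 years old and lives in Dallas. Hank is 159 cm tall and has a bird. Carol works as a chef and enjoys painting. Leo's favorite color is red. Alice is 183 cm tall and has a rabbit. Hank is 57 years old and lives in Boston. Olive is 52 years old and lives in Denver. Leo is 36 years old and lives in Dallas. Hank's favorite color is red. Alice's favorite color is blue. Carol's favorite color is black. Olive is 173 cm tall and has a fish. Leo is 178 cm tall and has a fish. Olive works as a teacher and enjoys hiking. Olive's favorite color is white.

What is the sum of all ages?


57+27+52+36+70 = 242

242


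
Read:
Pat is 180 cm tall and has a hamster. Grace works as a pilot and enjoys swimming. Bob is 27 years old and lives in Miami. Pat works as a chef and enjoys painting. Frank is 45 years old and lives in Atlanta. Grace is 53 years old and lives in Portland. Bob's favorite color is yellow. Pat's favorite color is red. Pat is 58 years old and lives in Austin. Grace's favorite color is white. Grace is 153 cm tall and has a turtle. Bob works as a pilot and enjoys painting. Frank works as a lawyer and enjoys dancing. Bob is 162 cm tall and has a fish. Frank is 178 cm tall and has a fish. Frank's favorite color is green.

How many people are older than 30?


Filter: 3

3


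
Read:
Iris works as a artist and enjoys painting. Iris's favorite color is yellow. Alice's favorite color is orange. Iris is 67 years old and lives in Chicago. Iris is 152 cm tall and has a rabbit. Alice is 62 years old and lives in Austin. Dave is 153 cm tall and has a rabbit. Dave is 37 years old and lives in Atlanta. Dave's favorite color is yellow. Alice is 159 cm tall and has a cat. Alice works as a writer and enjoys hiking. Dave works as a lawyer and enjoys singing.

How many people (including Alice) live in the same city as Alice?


Alice lives in Austin. Count = 1

1


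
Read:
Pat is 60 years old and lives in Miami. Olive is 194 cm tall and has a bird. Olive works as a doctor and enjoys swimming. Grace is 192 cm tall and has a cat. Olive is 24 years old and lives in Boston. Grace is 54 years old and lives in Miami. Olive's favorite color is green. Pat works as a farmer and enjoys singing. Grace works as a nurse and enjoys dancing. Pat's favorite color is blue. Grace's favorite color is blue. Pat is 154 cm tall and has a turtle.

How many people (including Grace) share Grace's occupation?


Grace is a nurse. Count = 1

1


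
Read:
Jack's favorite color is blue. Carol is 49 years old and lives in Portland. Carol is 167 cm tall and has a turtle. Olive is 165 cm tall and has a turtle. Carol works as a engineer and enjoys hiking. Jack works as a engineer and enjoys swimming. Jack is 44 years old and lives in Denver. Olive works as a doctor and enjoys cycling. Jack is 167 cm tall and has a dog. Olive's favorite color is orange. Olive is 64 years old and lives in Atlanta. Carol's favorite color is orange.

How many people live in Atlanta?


Count in Atlanta: 1

1


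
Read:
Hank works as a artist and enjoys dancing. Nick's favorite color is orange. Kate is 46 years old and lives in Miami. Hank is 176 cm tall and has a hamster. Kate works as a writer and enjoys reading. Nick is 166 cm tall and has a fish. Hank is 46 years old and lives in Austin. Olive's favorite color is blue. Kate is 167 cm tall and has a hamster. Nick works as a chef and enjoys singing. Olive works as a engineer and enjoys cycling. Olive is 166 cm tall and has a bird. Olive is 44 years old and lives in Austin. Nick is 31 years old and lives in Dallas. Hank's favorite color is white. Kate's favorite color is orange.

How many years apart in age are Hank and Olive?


46 vs 44, diff = 2

2


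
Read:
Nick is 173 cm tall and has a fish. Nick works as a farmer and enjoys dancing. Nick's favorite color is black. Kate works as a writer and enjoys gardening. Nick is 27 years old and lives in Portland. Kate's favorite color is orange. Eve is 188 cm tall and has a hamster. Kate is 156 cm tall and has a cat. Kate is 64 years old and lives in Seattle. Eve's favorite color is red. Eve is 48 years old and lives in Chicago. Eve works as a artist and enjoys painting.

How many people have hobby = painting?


Count: 1

1


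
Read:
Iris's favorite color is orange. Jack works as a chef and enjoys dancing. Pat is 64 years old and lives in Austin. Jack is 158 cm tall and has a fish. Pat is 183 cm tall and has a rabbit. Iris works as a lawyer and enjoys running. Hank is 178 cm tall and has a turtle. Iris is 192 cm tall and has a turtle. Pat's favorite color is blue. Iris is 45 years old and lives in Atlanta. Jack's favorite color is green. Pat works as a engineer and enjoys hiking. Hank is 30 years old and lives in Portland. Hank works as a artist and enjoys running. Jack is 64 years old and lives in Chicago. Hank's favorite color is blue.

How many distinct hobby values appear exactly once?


Unique hobby values: 2

2


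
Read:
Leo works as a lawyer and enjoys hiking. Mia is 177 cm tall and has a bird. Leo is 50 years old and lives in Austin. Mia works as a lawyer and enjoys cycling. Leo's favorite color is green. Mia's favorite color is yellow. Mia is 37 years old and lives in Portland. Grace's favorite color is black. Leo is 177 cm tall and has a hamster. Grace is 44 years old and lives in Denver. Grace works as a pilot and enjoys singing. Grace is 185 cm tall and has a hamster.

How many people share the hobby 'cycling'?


Count: 1

1
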